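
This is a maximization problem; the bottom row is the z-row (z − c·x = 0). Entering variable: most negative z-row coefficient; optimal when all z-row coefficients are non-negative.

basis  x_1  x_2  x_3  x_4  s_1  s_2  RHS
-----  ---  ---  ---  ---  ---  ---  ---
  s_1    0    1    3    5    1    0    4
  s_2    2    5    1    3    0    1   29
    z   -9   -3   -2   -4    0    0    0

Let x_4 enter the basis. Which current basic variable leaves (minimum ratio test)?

Column x_4 entries and ratios — s_1: 4/5 = 4/5; s_2: 29/3 = 29/3.
Smallest ratio is 4/5 in the row of s_1, so s_1 leaves.

s_1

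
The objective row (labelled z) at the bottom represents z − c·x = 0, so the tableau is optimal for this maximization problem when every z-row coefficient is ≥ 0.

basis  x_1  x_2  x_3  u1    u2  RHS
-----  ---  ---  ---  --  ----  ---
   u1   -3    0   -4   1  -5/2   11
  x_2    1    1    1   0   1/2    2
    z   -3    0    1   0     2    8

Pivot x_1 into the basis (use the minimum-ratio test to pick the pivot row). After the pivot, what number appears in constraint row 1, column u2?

Ratio test on column x_1 — row 1: entry -3 ≤ 0; row 2: 2/1 = 2. Minimum is 2 at row 2 (x_2 leaves); pivot element 1.
Divide row 2 by 1; eliminate column x_1 from the other rows.
Row 1 update in column u2: -5/2 − (-3)·(1/2) = -1.

-1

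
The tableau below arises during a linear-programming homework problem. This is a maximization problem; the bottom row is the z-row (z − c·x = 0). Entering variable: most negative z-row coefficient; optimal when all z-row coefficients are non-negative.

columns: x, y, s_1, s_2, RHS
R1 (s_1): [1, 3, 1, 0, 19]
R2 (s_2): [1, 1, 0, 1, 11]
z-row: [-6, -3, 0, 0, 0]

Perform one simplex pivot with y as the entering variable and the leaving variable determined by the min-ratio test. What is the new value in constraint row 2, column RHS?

Ratio test on column y — row 1: 19/3 = 19/3; row 2: 11/1 = 11. Minimum is 19/3 at row 1 (s_1 leaves); pivot element 3.
Divide row 1 by 3; eliminate column y from the other rows.
Row 2 update in column RHS: 11 − 1·(19/3) = 14/3.

14/3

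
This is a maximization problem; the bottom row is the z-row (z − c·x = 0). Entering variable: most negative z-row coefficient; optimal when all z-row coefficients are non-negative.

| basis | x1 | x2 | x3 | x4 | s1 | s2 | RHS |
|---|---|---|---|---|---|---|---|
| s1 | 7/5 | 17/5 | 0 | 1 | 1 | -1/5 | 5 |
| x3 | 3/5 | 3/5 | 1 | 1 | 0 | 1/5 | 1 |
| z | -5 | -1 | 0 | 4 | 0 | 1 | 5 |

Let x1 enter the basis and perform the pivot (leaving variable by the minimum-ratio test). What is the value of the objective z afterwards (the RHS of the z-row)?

40/3

Ratio test on column x1 — row 1: 5/(7/5) = 25/7; row 2: 1/(3/5) = 5/3. Minimum is 5/3 at row 2 (x3 leaves); pivot element 3/5.
Pivot on row 2; the z-row RHS becomes 5 − (-5)·(5/3) = 40/3.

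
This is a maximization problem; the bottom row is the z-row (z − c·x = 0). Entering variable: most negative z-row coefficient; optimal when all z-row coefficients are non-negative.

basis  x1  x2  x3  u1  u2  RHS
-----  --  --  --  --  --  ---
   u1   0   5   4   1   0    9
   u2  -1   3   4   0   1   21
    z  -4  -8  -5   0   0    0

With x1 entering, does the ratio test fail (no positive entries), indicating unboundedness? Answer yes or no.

yes

Every constraint-row entry in column x1 is ≤ 0, so increasing x1 is unbounded.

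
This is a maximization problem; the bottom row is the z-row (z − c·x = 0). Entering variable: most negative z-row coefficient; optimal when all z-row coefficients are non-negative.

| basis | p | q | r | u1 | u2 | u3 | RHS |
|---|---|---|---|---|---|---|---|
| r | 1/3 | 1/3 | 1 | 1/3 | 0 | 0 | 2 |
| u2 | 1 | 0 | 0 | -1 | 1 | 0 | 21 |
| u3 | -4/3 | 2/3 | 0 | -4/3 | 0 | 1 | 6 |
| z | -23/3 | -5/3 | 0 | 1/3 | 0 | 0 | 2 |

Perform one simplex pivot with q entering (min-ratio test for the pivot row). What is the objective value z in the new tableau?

Ratio test on column q — row 1: 2/(1/3) = 6; row 2: entry 0 ≤ 0; row 3: 6/(2/3) = 9. Minimum is 6 at row 1 (r leaves); pivot element 1/3.
Pivot on row 1; the z-row RHS becomes 2 − (-5/3)·6 = 12.

12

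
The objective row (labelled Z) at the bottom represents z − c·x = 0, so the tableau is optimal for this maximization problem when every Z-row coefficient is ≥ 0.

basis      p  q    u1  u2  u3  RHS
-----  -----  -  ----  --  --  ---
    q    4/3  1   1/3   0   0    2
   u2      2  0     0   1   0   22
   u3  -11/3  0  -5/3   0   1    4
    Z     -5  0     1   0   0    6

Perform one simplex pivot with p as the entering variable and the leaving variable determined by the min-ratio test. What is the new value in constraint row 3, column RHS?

19/2

Ratio test on column p — row 1: 2/(4/3) = 3/2; row 2: 22/2 = 11; row 3: entry -11/3 ≤ 0. Minimum is 3/2 at row 1 (q leaves); pivot element 4/3.
Divide row 1 by 4/3; eliminate column p from the other rows.
Row 3 update in column RHS: 4 − (-11/3)·(3/2) = 19/2.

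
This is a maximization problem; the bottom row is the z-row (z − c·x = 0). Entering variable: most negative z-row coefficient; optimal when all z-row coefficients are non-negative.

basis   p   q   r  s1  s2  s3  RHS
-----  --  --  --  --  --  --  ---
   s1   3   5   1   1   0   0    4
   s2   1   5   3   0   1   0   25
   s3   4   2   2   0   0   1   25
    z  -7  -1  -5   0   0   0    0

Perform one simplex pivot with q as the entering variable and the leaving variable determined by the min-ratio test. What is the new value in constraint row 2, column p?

Ratio test on column q — row 1: 4/5 = 4/5; row 2: 25/5 = 5; row 3: 25/2 = 25/2. Minimum is 4/5 at row 1 (s1 leaves); pivot element 5.
Divide row 1 by 5; eliminate column q from the other rows.
Row 2 update in column p: 1 − 5·(3/5) = -2.

-2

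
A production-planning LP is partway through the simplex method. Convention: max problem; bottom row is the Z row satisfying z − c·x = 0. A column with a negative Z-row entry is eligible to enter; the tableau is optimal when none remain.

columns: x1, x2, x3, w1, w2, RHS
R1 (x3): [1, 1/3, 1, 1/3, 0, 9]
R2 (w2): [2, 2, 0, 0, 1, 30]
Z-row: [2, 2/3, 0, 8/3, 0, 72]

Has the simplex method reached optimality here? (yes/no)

yes

Every Z-row coefficient is ≥ 0, so the tableau is optimal.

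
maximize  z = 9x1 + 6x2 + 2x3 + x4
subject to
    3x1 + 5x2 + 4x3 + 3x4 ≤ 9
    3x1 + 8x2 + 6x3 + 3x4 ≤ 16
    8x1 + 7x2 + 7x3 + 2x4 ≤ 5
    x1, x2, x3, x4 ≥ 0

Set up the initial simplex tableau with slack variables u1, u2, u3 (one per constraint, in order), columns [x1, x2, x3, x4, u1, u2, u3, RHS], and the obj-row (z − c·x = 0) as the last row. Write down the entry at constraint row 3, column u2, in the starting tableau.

Slack u2 belongs to constraint 2; its column is the unit vector e_2, so the entry in row 3 is 0.

0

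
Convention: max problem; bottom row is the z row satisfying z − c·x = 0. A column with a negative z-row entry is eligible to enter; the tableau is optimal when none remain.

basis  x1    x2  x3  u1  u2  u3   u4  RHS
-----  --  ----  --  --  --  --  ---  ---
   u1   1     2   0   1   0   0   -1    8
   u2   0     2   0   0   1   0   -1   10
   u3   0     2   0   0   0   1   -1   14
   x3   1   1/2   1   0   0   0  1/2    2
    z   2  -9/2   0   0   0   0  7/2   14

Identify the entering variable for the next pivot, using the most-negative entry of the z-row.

Negative z-row entries: x2: -9/2.
The most negative is -9/2 in column x2, so x2 enters.

x2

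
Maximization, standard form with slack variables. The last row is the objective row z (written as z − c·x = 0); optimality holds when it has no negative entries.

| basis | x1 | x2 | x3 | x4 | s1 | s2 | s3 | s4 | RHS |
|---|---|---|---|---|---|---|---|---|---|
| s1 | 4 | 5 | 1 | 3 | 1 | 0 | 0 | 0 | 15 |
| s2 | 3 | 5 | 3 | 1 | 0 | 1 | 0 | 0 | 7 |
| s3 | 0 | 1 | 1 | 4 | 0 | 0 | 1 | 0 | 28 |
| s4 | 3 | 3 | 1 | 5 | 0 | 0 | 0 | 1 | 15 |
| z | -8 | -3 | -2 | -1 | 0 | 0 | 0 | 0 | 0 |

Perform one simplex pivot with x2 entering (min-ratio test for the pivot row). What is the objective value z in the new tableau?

21/5

Ratio test on column x2 — row 1: 15/5 = 3; row 2: 7/5 = 7/5; row 3: 28/1 = 28; row 4: 15/3 = 5. Minimum is 7/5 at row 2 (s2 leaves); pivot element 5.
Pivot on row 2; the z-row RHS becomes 0 − (-3)·(7/5) = 21/5.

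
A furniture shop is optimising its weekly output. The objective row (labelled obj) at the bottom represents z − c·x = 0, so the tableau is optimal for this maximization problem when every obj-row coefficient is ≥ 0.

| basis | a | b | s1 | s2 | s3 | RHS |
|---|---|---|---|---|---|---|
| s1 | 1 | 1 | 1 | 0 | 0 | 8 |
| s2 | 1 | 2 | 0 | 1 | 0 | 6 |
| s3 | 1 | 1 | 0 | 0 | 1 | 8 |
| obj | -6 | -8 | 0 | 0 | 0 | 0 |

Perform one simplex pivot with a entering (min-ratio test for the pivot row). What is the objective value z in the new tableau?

Ratio test on column a — row 1: 8/1 = 8; row 2: 6/1 = 6; row 3: 8/1 = 8. Minimum is 6 at row 2 (s2 leaves); pivot element 1.
Pivot on row 2; the obj-row RHS becomes 0 − (-6)·6 = 36.

36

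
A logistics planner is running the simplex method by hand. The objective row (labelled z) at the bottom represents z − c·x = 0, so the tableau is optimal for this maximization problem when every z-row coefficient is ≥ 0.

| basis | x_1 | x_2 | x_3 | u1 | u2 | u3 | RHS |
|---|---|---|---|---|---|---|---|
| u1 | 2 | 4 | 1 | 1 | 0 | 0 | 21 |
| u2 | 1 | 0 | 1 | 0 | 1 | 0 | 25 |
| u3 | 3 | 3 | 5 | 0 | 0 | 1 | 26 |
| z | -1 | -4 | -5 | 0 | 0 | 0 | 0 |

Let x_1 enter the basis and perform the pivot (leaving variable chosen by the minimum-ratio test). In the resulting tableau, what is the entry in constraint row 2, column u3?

Ratio test on column x_1 — row 1: 21/2 = 21/2; row 2: 25/1 = 25; row 3: 26/3 = 26/3. Minimum is 26/3 at row 3 (u3 leaves); pivot element 3.
Divide row 3 by 3; eliminate column x_1 from the other rows.
Row 2 update in column u3: 0 − 1·(1/3) = -1/3.

-1/3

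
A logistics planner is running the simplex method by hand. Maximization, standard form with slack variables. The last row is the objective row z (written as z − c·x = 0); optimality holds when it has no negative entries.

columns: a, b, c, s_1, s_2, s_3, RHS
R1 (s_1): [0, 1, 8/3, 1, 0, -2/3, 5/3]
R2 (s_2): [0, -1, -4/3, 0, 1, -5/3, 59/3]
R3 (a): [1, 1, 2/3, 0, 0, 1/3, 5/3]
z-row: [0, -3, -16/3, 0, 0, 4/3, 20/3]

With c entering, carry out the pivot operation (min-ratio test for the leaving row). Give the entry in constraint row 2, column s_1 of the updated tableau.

1/2

Ratio test on column c — row 1: (5/3)/(8/3) = 5/8; row 2: entry -4/3 ≤ 0; row 3: (5/3)/(2/3) = 5/2. Minimum is 5/8 at row 1 (s_1 leaves); pivot element 8/3.
Divide row 1 by 8/3; eliminate column c from the other rows.
Row 2 update in column s_1: 0 − (-4/3)·(3/8) = 1/2.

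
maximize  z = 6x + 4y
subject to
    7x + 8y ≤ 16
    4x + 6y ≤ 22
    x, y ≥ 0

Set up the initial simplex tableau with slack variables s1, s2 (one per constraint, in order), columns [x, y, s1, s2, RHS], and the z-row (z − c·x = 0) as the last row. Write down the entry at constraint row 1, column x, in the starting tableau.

7

Constraint 1 has coefficient 7 on x.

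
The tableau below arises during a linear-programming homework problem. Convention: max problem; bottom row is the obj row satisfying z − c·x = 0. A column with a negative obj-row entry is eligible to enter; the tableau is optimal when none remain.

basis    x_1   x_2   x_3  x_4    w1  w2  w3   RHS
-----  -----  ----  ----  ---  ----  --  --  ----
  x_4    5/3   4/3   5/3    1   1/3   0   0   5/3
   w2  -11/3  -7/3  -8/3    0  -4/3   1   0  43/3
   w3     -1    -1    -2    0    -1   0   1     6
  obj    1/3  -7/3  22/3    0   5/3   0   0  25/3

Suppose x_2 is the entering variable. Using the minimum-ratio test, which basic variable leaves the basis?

Column x_2 entries and ratios — x_4: (5/3)/(4/3) = 5/4; w2: -7/3 ≤ 0, skip; w3: -1 ≤ 0, skip.
Smallest ratio is 5/4 in the row of x_4, so x_4 leaves.

x_4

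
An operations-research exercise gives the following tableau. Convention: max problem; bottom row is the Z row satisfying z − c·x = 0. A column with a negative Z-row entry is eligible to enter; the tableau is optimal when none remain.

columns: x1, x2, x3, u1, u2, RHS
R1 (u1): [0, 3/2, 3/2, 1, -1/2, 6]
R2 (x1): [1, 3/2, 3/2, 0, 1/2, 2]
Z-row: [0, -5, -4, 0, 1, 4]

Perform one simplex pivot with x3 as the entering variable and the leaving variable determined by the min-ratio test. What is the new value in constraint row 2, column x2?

Ratio test on column x3 — row 1: 6/(3/2) = 4; row 2: 2/(3/2) = 4/3. Minimum is 4/3 at row 2 (x1 leaves); pivot element 3/2.
Divide row 2 by 3/2; eliminate column x3 from the other rows.
In the new row 2, the x2 entry is the old entry divided by the pivot: (3/2)/(3/2) = 1.

1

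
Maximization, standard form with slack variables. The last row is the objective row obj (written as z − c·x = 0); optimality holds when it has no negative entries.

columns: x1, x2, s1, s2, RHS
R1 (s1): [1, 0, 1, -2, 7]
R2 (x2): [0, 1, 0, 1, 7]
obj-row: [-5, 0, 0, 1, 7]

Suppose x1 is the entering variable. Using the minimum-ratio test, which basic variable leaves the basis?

s1

Column x1 entries and ratios — s1: 7/1 = 7; x2: 0 ≤ 0, skip.
Smallest ratio is 7 in the row of s1, so s1 leaves.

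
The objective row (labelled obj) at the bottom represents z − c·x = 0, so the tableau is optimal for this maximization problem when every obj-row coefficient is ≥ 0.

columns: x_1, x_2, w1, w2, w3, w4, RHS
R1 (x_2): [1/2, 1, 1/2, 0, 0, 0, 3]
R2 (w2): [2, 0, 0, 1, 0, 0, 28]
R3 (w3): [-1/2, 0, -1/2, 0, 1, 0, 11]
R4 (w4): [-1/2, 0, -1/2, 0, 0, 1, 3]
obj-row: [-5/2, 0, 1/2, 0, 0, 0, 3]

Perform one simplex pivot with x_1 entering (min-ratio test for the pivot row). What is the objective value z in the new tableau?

18

Ratio test on column x_1 — row 1: 3/(1/2) = 6; row 2: 28/2 = 14; row 3: entry -1/2 ≤ 0; row 4: entry -1/2 ≤ 0. Minimum is 6 at row 1 (x_2 leaves); pivot element 1/2.
Pivot on row 1; the obj-row RHS becomes 3 − (-5/2)·6 = 18.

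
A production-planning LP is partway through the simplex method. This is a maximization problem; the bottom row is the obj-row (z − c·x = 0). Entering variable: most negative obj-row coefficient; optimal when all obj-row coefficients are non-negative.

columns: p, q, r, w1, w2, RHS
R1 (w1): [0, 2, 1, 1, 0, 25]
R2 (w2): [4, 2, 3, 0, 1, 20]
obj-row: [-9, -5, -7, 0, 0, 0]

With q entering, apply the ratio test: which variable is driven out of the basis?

Column q entries and ratios — w1: 25/2 = 25/2; w2: 20/2 = 10.
Smallest ratio is 10 in the row of w2, so w2 leaves.

w2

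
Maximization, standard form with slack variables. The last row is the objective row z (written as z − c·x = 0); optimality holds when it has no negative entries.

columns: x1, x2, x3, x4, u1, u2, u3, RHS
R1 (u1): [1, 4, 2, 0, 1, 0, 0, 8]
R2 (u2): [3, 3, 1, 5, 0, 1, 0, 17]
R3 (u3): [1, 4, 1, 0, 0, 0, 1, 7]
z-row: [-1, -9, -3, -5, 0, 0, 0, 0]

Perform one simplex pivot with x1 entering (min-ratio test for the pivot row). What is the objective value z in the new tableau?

17/3

Ratio test on column x1 — row 1: 8/1 = 8; row 2: 17/3 = 17/3; row 3: 7/1 = 7. Minimum is 17/3 at row 2 (u2 leaves); pivot element 3.
Pivot on row 2; the z-row RHS becomes 0 − (-1)·(17/3) = 17/3.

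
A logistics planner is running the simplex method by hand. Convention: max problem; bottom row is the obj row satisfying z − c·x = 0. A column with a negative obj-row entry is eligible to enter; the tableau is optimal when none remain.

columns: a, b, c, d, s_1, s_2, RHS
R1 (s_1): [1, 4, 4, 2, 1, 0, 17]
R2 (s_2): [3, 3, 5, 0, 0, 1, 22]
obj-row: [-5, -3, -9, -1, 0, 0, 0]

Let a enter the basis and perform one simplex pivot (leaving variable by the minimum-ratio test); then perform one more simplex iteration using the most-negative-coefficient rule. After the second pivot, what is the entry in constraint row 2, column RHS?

22/3

Ratio test on column a — row 1: 17/1 = 17; row 2: 22/3 = 22/3. Minimum is 22/3 at row 2 (s_2 leaves); pivot element 3.
Divide row 2 by 3; eliminate column a from the other rows.
Second iteration: most negative obj-row entry is -1 in column d, so d enters.
Ratio test on column d — row 1: (29/3)/2 = 29/6; row 2: entry 0 ≤ 0. Minimum is 29/6 at row 1 (s_1 leaves); pivot element 2.
Divide row 1 by 2; eliminate column d from the other rows.
After both pivots, the entry at constraint row 2, column RHS is 22/3.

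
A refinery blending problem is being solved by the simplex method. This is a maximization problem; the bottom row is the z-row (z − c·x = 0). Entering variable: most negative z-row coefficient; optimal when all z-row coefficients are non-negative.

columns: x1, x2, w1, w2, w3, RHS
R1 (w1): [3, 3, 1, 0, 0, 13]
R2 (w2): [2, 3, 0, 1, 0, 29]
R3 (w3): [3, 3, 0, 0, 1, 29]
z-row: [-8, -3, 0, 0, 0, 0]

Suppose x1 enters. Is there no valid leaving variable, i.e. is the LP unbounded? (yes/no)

Column x1 has positive entries in row(s) 1, 2, 3, so the ratio test bounds it — not unbounded.

no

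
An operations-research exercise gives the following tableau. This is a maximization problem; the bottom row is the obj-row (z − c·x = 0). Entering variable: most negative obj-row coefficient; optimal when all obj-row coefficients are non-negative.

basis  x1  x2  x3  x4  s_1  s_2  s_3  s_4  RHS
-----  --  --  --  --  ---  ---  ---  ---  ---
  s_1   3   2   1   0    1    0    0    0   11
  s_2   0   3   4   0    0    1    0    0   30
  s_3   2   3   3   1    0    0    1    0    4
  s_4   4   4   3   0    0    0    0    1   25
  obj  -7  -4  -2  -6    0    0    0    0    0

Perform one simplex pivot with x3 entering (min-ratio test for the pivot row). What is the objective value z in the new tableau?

Ratio test on column x3 — row 1: 11/1 = 11; row 2: 30/4 = 15/2; row 3: 4/3 = 4/3; row 4: 25/3 = 25/3. Minimum is 4/3 at row 3 (s_3 leaves); pivot element 3.
Pivot on row 3; the obj-row RHS becomes 0 − (-2)·(4/3) = 8/3.

8/3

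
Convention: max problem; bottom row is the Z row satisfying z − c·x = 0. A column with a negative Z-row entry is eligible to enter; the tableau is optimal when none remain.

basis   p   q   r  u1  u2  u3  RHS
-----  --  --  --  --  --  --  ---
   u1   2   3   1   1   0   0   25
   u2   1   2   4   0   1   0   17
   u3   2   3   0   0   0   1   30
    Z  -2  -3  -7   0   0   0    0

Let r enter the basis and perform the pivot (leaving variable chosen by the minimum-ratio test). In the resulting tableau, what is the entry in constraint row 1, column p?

Ratio test on column r — row 1: 25/1 = 25; row 2: 17/4 = 17/4; row 3: entry 0 ≤ 0. Minimum is 17/4 at row 2 (u2 leaves); pivot element 4.
Divide row 2 by 4; eliminate column r from the other rows.
Row 1 update in column p: 2 − 1·(1/4) = 7/4.

7/4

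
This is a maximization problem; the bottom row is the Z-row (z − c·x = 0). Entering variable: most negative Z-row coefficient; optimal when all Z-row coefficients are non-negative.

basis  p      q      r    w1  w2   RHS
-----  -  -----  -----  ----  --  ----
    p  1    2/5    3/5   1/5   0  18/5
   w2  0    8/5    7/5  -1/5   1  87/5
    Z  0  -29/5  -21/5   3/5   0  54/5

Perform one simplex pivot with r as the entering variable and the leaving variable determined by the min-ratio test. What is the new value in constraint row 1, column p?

Ratio test on column r — row 1: (18/5)/(3/5) = 6; row 2: (87/5)/(7/5) = 87/7. Minimum is 6 at row 1 (p leaves); pivot element 3/5.
Divide row 1 by 3/5; eliminate column r from the other rows.
In the new row 1, the p entry is the old entry divided by the pivot: 1/(3/5) = 5/3.

5/3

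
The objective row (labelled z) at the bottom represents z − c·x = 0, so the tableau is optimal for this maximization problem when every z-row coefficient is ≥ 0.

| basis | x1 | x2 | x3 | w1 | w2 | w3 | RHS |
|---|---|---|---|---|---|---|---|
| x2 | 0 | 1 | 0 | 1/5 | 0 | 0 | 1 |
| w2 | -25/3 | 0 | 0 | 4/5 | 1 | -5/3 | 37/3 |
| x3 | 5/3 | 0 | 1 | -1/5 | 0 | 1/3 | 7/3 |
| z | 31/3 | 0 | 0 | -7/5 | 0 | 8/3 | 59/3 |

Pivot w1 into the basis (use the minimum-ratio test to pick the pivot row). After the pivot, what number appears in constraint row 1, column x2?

5

Ratio test on column w1 — row 1: 1/(1/5) = 5; row 2: (37/3)/(4/5) = 185/12; row 3: entry -1/5 ≤ 0. Minimum is 5 at row 1 (x2 leaves); pivot element 1/5.
Divide row 1 by 1/5; eliminate column w1 from the other rows.
In the new row 1, the x2 entry is the old entry divided by the pivot: 1/(1/5) = 5.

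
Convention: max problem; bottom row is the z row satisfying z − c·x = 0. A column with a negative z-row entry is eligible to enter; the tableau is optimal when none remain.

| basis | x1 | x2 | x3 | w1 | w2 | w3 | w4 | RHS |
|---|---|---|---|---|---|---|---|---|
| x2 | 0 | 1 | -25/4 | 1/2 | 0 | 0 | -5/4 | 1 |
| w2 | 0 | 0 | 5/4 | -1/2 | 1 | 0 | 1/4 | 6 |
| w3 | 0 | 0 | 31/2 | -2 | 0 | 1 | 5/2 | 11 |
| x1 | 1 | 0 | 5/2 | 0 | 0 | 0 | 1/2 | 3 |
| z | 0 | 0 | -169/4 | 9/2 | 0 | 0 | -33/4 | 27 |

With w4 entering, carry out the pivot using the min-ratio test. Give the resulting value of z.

633/10

Ratio test on column w4 — row 1: entry -5/4 ≤ 0; row 2: 6/(1/4) = 24; row 3: 11/(5/2) = 22/5; row 4: 3/(1/2) = 6. Minimum is 22/5 at row 3 (w3 leaves); pivot element 5/2.
Pivot on row 3; the z-row RHS becomes 27 − (-33/4)·(22/5) = 633/10.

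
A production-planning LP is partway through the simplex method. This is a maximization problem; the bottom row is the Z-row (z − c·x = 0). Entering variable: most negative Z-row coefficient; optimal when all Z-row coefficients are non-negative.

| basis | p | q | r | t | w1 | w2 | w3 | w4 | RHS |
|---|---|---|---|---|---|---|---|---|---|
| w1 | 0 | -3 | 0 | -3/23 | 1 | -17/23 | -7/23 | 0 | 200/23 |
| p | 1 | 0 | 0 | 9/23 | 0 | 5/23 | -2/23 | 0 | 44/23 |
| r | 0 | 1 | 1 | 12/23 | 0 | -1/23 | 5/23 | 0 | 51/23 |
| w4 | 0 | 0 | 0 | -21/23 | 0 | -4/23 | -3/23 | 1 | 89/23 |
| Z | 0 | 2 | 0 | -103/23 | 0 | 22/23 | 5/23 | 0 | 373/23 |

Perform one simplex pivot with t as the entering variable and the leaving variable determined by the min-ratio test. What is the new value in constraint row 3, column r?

Ratio test on column t — row 1: entry -3/23 ≤ 0; row 2: (44/23)/(9/23) = 44/9; row 3: (51/23)/(12/23) = 17/4; row 4: entry -21/23 ≤ 0. Minimum is 17/4 at row 3 (r leaves); pivot element 12/23.
Divide row 3 by 12/23; eliminate column t from the other rows.
In the new row 3, the r entry is the old entry divided by the pivot: 1/(12/23) = 23/12.

23/12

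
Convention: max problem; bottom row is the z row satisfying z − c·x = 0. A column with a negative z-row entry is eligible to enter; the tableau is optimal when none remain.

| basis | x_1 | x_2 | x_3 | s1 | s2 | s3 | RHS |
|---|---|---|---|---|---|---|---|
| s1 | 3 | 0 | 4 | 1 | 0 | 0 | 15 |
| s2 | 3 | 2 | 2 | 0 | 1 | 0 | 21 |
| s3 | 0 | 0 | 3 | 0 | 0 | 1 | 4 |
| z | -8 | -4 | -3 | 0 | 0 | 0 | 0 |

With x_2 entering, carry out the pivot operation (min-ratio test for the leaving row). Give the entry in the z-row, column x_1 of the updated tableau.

Ratio test on column x_2 — row 1: entry 0 ≤ 0; row 2: 21/2 = 21/2; row 3: entry 0 ≤ 0. Minimum is 21/2 at row 2 (s2 leaves); pivot element 2.
Divide row 2 by 2; eliminate column x_2 from the other rows.
z-row update in column x_1: -8 − (-4)·(3/2) = -2.

-2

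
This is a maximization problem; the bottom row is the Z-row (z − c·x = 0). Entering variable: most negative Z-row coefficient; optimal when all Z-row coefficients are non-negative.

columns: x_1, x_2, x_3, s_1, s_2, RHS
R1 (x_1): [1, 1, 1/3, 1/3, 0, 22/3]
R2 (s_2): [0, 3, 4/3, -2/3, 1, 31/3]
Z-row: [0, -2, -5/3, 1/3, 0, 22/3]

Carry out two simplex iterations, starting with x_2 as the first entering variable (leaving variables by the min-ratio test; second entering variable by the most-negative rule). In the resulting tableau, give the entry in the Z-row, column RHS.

81/4

Ratio test on column x_2 — row 1: (22/3)/1 = 22/3; row 2: (31/3)/3 = 31/9. Minimum is 31/9 at row 2 (s_2 leaves); pivot element 3.
Divide row 2 by 3; eliminate column x_2 from the other rows.
Second iteration: most negative Z-row entry is -7/9 in column x_3, so x_3 enters.
Ratio test on column x_3 — row 1: entry -1/9 ≤ 0; row 2: (31/9)/(4/9) = 31/4. Minimum is 31/4 at row 2 (x_2 leaves); pivot element 4/9.
Divide row 2 by 4/9; eliminate column x_3 from the other rows.
After both pivots, the entry at the Z-row, column RHS is 81/4.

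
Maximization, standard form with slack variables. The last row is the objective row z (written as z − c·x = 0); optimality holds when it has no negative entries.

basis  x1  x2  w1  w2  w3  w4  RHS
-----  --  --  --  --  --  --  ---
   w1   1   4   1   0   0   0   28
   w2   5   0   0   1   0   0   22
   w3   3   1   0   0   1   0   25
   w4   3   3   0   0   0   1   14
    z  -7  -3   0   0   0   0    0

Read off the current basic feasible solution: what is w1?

28

w1 is basic (row 1); its value is the RHS of that row, 28.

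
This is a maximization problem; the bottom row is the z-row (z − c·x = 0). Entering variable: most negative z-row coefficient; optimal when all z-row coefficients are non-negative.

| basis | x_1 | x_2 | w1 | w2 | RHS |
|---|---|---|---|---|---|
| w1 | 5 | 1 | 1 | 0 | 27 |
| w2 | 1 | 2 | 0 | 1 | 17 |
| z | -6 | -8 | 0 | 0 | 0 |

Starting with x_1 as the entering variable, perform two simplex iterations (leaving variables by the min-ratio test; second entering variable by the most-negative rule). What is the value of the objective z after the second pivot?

686/9

Ratio test on column x_1 — row 1: 27/5 = 27/5; row 2: 17/1 = 17. Minimum is 27/5 at row 1 (w1 leaves); pivot element 5.
Pivot on row 1; the z-row RHS becomes 0 − (-6)·(27/5) = 162/5.
Next entering variable (most negative z-row entry -34/5): x_2.
Ratio test on column x_2 — row 1: (27/5)/(1/5) = 27; row 2: (58/5)/(9/5) = 58/9. Minimum is 58/9 at row 2 (w2 leaves); pivot element 9/5.
After the second pivot the z-row RHS is 162/5 − (-34/5)·(58/9) = 686/9.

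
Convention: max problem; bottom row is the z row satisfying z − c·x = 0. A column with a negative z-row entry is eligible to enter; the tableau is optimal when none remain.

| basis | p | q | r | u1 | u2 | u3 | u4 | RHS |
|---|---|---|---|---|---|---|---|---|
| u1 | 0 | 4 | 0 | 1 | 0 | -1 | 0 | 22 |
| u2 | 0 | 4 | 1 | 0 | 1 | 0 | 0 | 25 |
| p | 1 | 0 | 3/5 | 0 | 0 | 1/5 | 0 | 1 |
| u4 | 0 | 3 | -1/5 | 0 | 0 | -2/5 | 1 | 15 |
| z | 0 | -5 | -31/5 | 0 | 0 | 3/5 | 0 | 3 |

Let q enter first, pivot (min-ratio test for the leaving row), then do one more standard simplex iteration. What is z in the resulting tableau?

Ratio test on column q — row 1: 22/4 = 11/2; row 2: 25/4 = 25/4; row 3: entry 0 ≤ 0; row 4: 15/3 = 5. Minimum is 5 at row 4 (u4 leaves); pivot element 3.
Pivot on row 4; the z-row RHS becomes 3 − (-5)·5 = 28.
Next entering variable (most negative z-row entry -98/15): r.
Ratio test on column r — row 1: 2/(4/15) = 15/2; row 2: 5/(19/15) = 75/19; row 3: 1/(3/5) = 5/3; row 4: entry -1/15 ≤ 0. Minimum is 5/3 at row 3 (p leaves); pivot element 3/5.
After the second pivot the z-row RHS is 28 − (-98/15)·(5/3) = 350/9.

350/9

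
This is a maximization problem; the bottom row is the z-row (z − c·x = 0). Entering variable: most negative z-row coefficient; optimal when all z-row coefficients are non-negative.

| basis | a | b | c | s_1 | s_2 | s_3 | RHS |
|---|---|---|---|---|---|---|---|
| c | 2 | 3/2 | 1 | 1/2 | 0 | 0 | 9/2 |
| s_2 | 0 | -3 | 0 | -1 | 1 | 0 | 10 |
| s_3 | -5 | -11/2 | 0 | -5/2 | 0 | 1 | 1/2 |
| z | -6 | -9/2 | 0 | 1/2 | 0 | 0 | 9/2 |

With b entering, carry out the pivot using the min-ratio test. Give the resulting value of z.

Ratio test on column b — row 1: (9/2)/(3/2) = 3; row 2: entry -3 ≤ 0; row 3: entry -11/2 ≤ 0. Minimum is 3 at row 1 (c leaves); pivot element 3/2.
Pivot on row 1; the z-row RHS becomes 9/2 − (-9/2)·3 = 18.

18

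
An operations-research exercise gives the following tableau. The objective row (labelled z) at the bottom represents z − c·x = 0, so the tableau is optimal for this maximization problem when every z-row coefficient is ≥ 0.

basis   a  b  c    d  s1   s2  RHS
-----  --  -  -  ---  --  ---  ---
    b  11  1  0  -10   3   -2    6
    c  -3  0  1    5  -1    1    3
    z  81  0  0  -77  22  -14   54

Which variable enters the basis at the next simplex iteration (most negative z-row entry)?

d

Negative z-row entries: d: -77, s2: -14.
The most negative is -77 in column d, so d enters.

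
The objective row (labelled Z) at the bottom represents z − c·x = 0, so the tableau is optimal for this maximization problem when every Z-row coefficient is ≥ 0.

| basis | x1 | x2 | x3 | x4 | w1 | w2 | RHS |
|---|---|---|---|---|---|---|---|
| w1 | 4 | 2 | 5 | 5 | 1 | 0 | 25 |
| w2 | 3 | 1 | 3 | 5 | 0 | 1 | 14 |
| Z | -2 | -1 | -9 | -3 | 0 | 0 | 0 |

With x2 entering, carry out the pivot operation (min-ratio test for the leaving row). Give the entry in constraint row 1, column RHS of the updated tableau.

25/2

Ratio test on column x2 — row 1: 25/2 = 25/2; row 2: 14/1 = 14. Minimum is 25/2 at row 1 (w1 leaves); pivot element 2.
Divide row 1 by 2; eliminate column x2 from the other rows.
In the new row 1, the RHS entry is the old entry divided by the pivot: 25/2 = 25/2.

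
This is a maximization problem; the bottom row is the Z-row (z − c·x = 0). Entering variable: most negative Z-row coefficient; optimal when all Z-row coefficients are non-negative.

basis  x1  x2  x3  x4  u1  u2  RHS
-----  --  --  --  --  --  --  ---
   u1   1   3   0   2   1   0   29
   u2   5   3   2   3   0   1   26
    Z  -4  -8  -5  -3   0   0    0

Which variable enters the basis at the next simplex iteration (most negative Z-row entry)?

x2

Negative Z-row entries: x1: -4, x2: -8, x3: -5, x4: -3.
The most negative is -8 in column x2, so x2 enters.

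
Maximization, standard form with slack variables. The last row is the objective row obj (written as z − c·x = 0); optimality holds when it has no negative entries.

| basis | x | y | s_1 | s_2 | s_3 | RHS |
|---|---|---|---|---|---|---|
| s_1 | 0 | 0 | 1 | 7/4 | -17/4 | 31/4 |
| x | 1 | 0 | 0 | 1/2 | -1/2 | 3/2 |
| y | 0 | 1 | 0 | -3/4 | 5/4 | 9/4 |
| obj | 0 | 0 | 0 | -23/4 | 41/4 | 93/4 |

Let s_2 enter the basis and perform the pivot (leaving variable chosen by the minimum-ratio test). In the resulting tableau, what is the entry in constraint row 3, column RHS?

9/2

Ratio test on column s_2 — row 1: (31/4)/(7/4) = 31/7; row 2: (3/2)/(1/2) = 3; row 3: entry -3/4 ≤ 0. Minimum is 3 at row 2 (x leaves); pivot element 1/2.
Divide row 2 by 1/2; eliminate column s_2 from the other rows.
Row 3 update in column RHS: 9/4 − (-3/4)·3 = 9/2.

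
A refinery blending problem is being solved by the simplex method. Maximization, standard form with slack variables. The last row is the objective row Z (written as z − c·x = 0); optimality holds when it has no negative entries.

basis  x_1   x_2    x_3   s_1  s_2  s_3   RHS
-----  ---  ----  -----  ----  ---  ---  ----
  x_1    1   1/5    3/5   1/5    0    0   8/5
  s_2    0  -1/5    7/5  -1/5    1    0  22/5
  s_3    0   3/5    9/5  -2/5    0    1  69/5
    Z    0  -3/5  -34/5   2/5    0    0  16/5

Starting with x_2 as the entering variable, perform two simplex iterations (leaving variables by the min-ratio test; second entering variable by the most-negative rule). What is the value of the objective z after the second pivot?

Ratio test on column x_2 — row 1: (8/5)/(1/5) = 8; row 2: entry -1/5 ≤ 0; row 3: (69/5)/(3/5) = 23. Minimum is 8 at row 1 (x_1 leaves); pivot element 1/5.
Pivot on row 1; the Z-row RHS becomes 16/5 − (-3/5)·8 = 8.
Next entering variable (most negative Z-row entry -5): x_3.
Ratio test on column x_3 — row 1: 8/3 = 8/3; row 2: 6/2 = 3; row 3: entry 0 ≤ 0. Minimum is 8/3 at row 1 (x_2 leaves); pivot element 3.
After the second pivot the Z-row RHS is 8 − (-5)·(8/3) = 64/3.

64/3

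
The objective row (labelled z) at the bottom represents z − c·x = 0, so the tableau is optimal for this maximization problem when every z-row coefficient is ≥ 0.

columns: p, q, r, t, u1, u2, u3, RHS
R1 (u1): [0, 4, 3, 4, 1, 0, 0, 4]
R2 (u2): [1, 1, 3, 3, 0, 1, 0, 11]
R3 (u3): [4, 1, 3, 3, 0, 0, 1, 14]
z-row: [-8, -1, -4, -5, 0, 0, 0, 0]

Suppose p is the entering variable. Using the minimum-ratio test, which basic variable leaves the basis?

Column p entries and ratios — u1: 0 ≤ 0, skip; u2: 11/1 = 11; u3: 14/4 = 7/2.
Smallest ratio is 7/2 in the row of u3, so u3 leaves.

u3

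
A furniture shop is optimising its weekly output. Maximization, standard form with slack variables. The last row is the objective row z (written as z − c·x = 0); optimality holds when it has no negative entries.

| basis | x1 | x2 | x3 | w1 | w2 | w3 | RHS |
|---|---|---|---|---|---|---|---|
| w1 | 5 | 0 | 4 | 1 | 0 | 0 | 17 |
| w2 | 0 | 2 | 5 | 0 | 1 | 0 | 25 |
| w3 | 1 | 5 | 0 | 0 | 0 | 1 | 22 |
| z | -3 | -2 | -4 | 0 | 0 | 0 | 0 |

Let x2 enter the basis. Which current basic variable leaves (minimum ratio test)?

Column x2 entries and ratios — w1: 0 ≤ 0, skip; w2: 25/2 = 25/2; w3: 22/5 = 22/5.
Smallest ratio is 22/5 in the row of w3, so w3 leaves.

w3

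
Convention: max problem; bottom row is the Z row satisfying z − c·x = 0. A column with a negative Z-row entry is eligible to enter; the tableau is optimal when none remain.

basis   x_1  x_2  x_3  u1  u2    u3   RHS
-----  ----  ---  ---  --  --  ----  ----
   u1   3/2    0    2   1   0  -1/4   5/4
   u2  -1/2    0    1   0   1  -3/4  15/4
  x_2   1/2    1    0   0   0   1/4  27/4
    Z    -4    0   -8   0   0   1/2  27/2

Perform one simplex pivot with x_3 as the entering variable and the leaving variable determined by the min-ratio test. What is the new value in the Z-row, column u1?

Ratio test on column x_3 — row 1: (5/4)/2 = 5/8; row 2: (15/4)/1 = 15/4; row 3: entry 0 ≤ 0. Minimum is 5/8 at row 1 (u1 leaves); pivot element 2.
Divide row 1 by 2; eliminate column x_3 from the other rows.
Z-row update in column u1: 0 − (-8)·(1/2) = 4.

4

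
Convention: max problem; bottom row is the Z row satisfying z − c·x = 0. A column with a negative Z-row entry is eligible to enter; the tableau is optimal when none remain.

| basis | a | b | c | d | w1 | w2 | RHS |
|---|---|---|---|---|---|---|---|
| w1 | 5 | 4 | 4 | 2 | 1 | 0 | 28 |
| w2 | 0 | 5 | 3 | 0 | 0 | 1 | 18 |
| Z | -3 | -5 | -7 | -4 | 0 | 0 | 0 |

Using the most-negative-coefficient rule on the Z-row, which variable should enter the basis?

Negative Z-row entries: a: -3, b: -5, c: -7, d: -4.
The most negative is -7 in column c, so c enters.

c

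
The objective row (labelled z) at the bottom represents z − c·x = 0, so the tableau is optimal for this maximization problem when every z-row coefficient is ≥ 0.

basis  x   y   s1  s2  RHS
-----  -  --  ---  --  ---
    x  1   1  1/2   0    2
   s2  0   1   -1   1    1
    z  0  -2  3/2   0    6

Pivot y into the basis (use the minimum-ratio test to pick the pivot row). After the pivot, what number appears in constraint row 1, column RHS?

1

Ratio test on column y — row 1: 2/1 = 2; row 2: 1/1 = 1. Minimum is 1 at row 2 (s2 leaves); pivot element 1.
Divide row 2 by 1; eliminate column y from the other rows.
Row 1 update in column RHS: 2 − 1·1 = 1.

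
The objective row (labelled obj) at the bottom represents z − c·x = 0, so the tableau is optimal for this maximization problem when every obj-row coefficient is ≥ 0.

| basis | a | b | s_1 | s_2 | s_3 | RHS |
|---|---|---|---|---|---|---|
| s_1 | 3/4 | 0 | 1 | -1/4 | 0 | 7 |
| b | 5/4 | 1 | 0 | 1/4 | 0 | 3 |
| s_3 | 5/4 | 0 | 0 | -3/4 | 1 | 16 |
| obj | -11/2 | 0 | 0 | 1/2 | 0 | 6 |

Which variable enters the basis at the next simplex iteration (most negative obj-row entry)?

Negative obj-row entries: a: -11/2.
The most negative is -11/2 in column a, so a enters.

a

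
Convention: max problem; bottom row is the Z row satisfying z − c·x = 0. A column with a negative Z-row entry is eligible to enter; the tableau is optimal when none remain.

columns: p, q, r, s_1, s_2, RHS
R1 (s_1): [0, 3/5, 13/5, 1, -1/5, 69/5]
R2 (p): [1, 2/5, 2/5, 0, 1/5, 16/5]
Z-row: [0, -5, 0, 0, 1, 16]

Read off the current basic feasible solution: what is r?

0

r is not in the basis, so in the current basic feasible solution r = 0.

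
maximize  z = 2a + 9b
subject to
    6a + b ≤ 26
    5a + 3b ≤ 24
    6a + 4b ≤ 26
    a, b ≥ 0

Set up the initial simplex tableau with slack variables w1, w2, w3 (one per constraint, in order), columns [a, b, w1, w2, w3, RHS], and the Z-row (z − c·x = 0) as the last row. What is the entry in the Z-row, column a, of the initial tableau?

-2

The Z-row carries the negated objective coefficients: the a entry is -2.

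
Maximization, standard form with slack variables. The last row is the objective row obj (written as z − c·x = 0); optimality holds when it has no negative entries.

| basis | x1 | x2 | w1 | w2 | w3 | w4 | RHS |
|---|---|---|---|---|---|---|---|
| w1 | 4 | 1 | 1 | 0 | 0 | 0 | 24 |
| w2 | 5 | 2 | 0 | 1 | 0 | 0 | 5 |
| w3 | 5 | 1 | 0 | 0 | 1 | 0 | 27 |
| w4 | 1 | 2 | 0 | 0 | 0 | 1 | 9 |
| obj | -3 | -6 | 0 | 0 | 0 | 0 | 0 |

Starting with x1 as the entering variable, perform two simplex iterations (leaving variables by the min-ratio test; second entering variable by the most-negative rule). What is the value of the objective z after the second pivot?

15

Ratio test on column x1 — row 1: 24/4 = 6; row 2: 5/5 = 1; row 3: 27/5 = 27/5; row 4: 9/1 = 9. Minimum is 1 at row 2 (w2 leaves); pivot element 5.
Pivot on row 2; the obj-row RHS becomes 0 − (-3)·1 = 3.
Next entering variable (most negative obj-row entry -24/5): x2.
Ratio test on column x2 — row 1: entry -3/5 ≤ 0; row 2: 1/(2/5) = 5/2; row 3: entry -1 ≤ 0; row 4: 8/(8/5) = 5. Minimum is 5/2 at row 2 (x1 leaves); pivot element 2/5.
After the second pivot the obj-row RHS is 3 − (-24/5)·(5/2) = 15.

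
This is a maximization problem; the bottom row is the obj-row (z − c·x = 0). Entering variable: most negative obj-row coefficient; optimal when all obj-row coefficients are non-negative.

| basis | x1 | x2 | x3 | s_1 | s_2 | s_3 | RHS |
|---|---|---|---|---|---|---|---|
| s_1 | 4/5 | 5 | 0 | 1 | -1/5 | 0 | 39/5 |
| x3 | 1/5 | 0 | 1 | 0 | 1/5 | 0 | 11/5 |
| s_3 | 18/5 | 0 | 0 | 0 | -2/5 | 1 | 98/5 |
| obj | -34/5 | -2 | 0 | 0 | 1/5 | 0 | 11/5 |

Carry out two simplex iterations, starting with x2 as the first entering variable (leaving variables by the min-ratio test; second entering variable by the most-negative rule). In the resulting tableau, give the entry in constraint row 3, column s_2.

-1/9

Ratio test on column x2 — row 1: (39/5)/5 = 39/25; row 2: entry 0 ≤ 0; row 3: entry 0 ≤ 0. Minimum is 39/25 at row 1 (s_1 leaves); pivot element 5.
Divide row 1 by 5; eliminate column x2 from the other rows.
Second iteration: most negative obj-row entry is -162/25 in column x1, so x1 enters.
Ratio test on column x1 — row 1: (39/25)/(4/25) = 39/4; row 2: (11/5)/(1/5) = 11; row 3: (98/5)/(18/5) = 49/9. Minimum is 49/9 at row 3 (s_3 leaves); pivot element 18/5.
Divide row 3 by 18/5; eliminate column x1 from the other rows.
After both pivots, the entry at constraint row 3, column s_2 is -1/9.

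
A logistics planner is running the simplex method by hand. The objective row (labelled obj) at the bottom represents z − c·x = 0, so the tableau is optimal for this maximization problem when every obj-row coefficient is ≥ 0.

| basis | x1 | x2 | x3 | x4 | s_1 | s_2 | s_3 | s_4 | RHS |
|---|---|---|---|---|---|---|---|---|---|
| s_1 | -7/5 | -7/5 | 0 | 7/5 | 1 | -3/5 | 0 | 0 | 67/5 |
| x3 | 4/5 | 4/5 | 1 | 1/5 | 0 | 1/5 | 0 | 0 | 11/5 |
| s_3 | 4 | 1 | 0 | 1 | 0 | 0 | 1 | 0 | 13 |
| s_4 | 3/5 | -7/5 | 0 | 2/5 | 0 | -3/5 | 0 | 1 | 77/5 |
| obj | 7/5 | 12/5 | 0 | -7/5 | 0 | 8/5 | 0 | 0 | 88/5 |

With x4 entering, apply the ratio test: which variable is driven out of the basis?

s_1

Column x4 entries and ratios — s_1: (67/5)/(7/5) = 67/7; x3: (11/5)/(1/5) = 11; s_3: 13/1 = 13; s_4: (77/5)/(2/5) = 77/2.
Smallest ratio is 67/7 in the row of s_1, so s_1 leaves.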